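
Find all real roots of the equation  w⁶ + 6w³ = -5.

w = -1.71 or w = -1

Let u = w³. The equation becomes u² + 6u + 5 = 0.
Factor: (u + 1)(u + 5) = 0, so u = -1 or u = -5.
w³ = -1 gives w = -1.
w³ = -5 gives w = -∛(5) ≈ -1.71.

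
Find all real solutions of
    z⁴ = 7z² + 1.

Let u = z². The equation becomes u² - 7u - 1 = 0.
By the quadratic formula, u = 7/2 + √(53)/2 or u = 7/2 - √(53)/2.
z² = 7/2 + √(53)/2 gives z = ±√(7/2 + √(53)/2) ≈ ±2.6721.
z² = 7/2 - √(53)/2 < 0 has no real solution.

z = -2.6721 or z = 2.6721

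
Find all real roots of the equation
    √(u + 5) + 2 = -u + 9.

u = 4

Isolate the radical: √(u + 5) = -u + 7.
Square both sides: u + 5 = (-u + 7)².
Expand and rearrange: u² - 15u + 44 = 0.
Solving gives u = 11 or u = 4.
Check each candidate in the original equation:
  u = 11: √(16) = 4, while -u + 7 = -4 — extraneous.
  u = 4: √(9) = 3, while -u + 7 = 3 — valid.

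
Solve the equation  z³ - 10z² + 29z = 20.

Rearrange: z³ - 10z² + 29z - 20 = 0.
Possible rational roots are divisors of -20. Testing z = 4 gives 0, so (z - 4) is a factor.
Divide: z³ - 10z² + 29z - 20 = (z - 4)(z² - 6z + 5).
Factor the quadratic: z = 5 or z = 1.

z = 1 or z = 4 or z = 5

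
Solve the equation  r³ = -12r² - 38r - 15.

Rearrange: r³ + 12r² + 38r + 15 = 0.
Possible rational roots are divisors of 15. Testing r = -5 gives 0, so (r + 5) is a factor.
Divide: r³ + 12r² + 38r + 15 = (r + 5)(r² + 7r + 3).
Apply the quadratic formula to r² + 7r + 3 = 0: r = (-7 ± √37)/2, i.e. r ≈ -0.4586 or r ≈ -6.5414.

r = -6.5414 or r = -5 or r = -0.4586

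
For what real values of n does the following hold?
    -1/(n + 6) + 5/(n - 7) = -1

n = -4.1926 or n = 1.1926

Multiply both sides by (n + 6)(n - 7):
-(n - 7) + 5(n + 6) = -(n + 6)(n - 7).
Expand and collect terms: -n² - 3n + 5 = 0.
By the quadratic formula, n = (3 ± √29) / -2, so n ≈ -4.1926 or n ≈ 1.1926.
Neither value makes a denominator zero (n ≠ -6, n ≠ 7), so both are valid.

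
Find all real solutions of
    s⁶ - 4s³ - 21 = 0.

Let u = s³. The equation becomes u² - 4u - 21 = 0.
Factor: (u + 3)(u - 7) = 0, so u = -3 or u = 7.
s³ = -3 gives s = -∛(3) ≈ -1.4422.
s³ = 7 gives s = ∛(7) ≈ 1.9129.

s = -1.4422 or s = 1.9129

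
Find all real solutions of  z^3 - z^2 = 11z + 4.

Rearrange: z^3 - z^2 - 11z - 4 = 0.
Possible rational roots are divisors of -4. Testing z = 4 gives 0, so (z - 4) is a factor.
Divide: z^3 - z^2 - 11z - 4 = (z - 4)(z^2 + 3z + 1).
Apply the quadratic formula to z^2 + 3z + 1 = 0: z = (-3 +/- sqrt(5))/2, i.e. z ~= -0.382 or z ~= -2.618.

z = -2.618 or z = -0.382 or z = 4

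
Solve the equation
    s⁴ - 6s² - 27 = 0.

Let u = s². The equation becomes u² - 6u - 27 = 0.
Factor: (u + 3)(u - 9) = 0, so u = -3 or u = 9.
s² = -3 < 0 has no real solution.
s² = 9 gives s = ±3.

s = -3 or s = 3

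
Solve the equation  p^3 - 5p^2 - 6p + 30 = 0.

p = -2.4495 or p = 2.4495 or p = 5

Possible rational roots are divisors of 30. Testing p = 5 gives 0, so (p - 5) is a factor.
Divide: p^3 - 5p^2 - 6p + 30 = (p - 5)(p^2 - 6).
Apply the quadratic formula to p^2 - 6 = 0: p = (0 +/- sqrt(24))/2, i.e. p ~= 2.4495 or p ~= -2.4495.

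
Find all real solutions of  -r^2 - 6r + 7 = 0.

Factor: -1(r + 7)(r - 1) = 0.
So r = -7 or r = 1.

r = -7 or r = 1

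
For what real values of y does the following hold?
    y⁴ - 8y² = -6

Let u = y². The equation becomes u² - 8u + 6 = 0.
By the quadratic formula, u = √(10) + 4 or u = 4 - √(10).
y² = √(10) + 4 gives y = ±√(√(10) + 4) ≈ ±2.6762.
y² = 4 - √(10) gives y = ±√(4 - √(10)) ≈ ±0.9153.

y = -2.6762 or y = -0.9153 or y = 0.9153 or y = 2.6762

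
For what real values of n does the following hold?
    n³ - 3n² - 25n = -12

Rearrange: n³ - 3n² - 25n + 12 = 0.
Possible rational roots are divisors of 12. Testing n = -4 gives 0, so (n + 4) is a factor.
Divide: n³ - 3n² - 25n + 12 = (n + 4)(n² - 7n + 3).
Apply the quadratic formula to n² - 7n + 3 = 0: n = (7 ± √37)/2, i.e. n ≈ 6.5414 or n ≈ 0.4586.

n = -4 or n = 0.4586 or n = 6.5414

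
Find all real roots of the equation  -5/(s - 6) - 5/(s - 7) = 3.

Multiply both sides by (s - 6)(s - 7):
-5(s - 7) - 5(s - 6) = 3(s - 6)(s - 7).
Expand and collect terms: 3s^2 - 29s + 61 = 0.
By the quadratic formula, s = (29 +/- sqrt(109)) / 6, so s ~= 6.5734 or s ~= 3.0933.
Neither value makes a denominator zero (s != 6, s != 7), so both are valid.

s = 3.0933 or s = 6.5734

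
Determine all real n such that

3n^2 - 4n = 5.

Rearrange to standard form: 3n^2 - 4n - 5 = 0.
Discriminant: (-4)^2 - 4*3*(-5) = 76.
Quadratic formula: n = (4 +/- sqrt(76)) / 6.
So n = 2/3 + sqrt(19)/3 ~= 2.1196 or n = 2/3 - sqrt(19)/3 ~= -0.7863.

n = -0.7863 or n = 2.1196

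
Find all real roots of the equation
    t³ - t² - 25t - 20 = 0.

Possible rational roots are divisors of -20. Testing t = -4 gives 0, so (t + 4) is a factor.
Divide: t³ - t² - 25t - 20 = (t + 4)(t² - 5t - 5).
Apply the quadratic formula to t² - 5t - 5 = 0: t = (5 ± √45)/2, i.e. t ≈ 5.8541 or t ≈ -0.8541.

t = -4 or t = -0.8541 or t = 5.8541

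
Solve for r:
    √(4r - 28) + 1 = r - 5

Isolate the radical: √(4r - 28) = r - 6.
Square both sides: 4r - 28 = (r - 6)².
Expand and rearrange: r² - 16r + 64 = 0.
This gives the repeated root r = 8.
Check in the original equation:
  r = 8: √(4) = 2, while r - 6 = 2 — valid.

r = 8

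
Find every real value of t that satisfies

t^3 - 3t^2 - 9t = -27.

Rearrange: t^3 - 3t^2 - 9t + 27 = 0.
Possible rational roots are divisors of 27. Testing t = -3 gives 0, so (t + 3) is a factor.
Divide: t^3 - 3t^2 - 9t + 27 = (t + 3)(t^2 - 6t + 9).
The quadratic has the repeated root t = 3.

t = -3 or t = 3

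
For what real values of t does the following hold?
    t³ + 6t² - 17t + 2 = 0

t = -8.1231 or t = 0.1231 or t = 2

Possible rational roots are divisors of 2. Testing t = 2 gives 0, so (t - 2) is a factor.
Divide: t³ + 6t² - 17t + 2 = (t - 2)(t² + 8t - 1).
Apply the quadratic formula to t² + 8t - 1 = 0: t = (-8 ± √68)/2, i.e. t ≈ 0.1231 or t ≈ -8.1231.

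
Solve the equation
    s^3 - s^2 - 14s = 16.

Rearrange: s^3 - s^2 - 14s - 16 = 0.
Possible rational roots are divisors of -16. Testing s = -2 gives 0, so (s + 2) is a factor.
Divide: s^3 - s^2 - 14s - 16 = (s + 2)(s^2 - 3s - 8).
Apply the quadratic formula to s^2 - 3s - 8 = 0: s = (3 +/- sqrt(41))/2, i.e. s ~= 4.7016 or s ~= -1.7016.

s = -2 or s = -1.7016 or s = 4.7016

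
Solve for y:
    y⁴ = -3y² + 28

y = -2 or y = 2

Let u = y². The equation becomes u² + 3u - 28 = 0.
Factor: (u - 4)(u + 7) = 0, so u = 4 or u = -7.
y² = 4 gives y = ±2.
y² = -7 < 0 has no real solution.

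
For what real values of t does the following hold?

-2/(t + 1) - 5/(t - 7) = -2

t = -0.2562 or t = 9.7562

Multiply both sides by (t + 1)(t - 7):
-2(t - 7) - 5(t + 1) = -2(t + 1)(t - 7).
Expand and collect terms: -2t² + 19t + 5 = 0.
By the quadratic formula, t = (-19 ± √401) / -4, so t ≈ -0.2562 or t ≈ 9.7562.
Neither value makes a denominator zero (t ≠ -1, t ≠ 7), so both are valid.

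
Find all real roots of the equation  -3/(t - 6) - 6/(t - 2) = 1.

Multiply both sides by (t - 6)(t - 2):
-3(t - 2) - 6(t - 6) = (t - 6)(t - 2).
Expand and collect terms: t² + t - 30 = 0.
Factor or apply the quadratic formula: t = 5 or t = -6.
Neither value makes a denominator zero (t ≠ 6, t ≠ 2), so both are valid.

t = -6 or t = 5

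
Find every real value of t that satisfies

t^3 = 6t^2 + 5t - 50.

Rearrange: t^3 - 6t^2 - 5t + 50 = 0.
Possible rational roots are divisors of 50. Testing t = 5 gives 0, so (t - 5) is a factor.
Divide: t^3 - 6t^2 - 5t + 50 = (t - 5)(t^2 - t - 10).
Apply the quadratic formula to t^2 - t - 10 = 0: t = (1 +/- sqrt(41))/2, i.e. t ~= 3.7016 or t ~= -2.7016.

t = -2.7016 or t = 3.7016 or t = 5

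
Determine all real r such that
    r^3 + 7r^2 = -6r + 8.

r = -5.7016 or r = -2 or r = 0.7016

Rearrange: r^3 + 7r^2 + 6r - 8 = 0.
Possible rational roots are divisors of -8. Testing r = -2 gives 0, so (r + 2) is a factor.
Divide: r^3 + 7r^2 + 6r - 8 = (r + 2)(r^2 + 5r - 4).
Apply the quadratic formula to r^2 + 5r - 4 = 0: r = (-5 +/- sqrt(41))/2, i.e. r ~= 0.7016 or r ~= -5.7016.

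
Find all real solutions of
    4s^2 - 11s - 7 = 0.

Discriminant: (-11)^2 - 4*4*(-7) = 233.
Quadratic formula: s = (11 +/- sqrt(233)) / 8.
So s = 11/8 + sqrt(233)/8 ~= 3.283 or s = 11/8 - sqrt(233)/8 ~= -0.533.

s = -0.533 or s = 3.283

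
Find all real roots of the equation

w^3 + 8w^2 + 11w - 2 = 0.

w = -6.1623 or w = -2 or w = 0.1623

Possible rational roots are divisors of -2. Testing w = -2 gives 0, so (w + 2) is a factor.
Divide: w^3 + 8w^2 + 11w - 2 = (w + 2)(w^2 + 6w - 1).
Apply the quadratic formula to w^2 + 6w - 1 = 0: w = (-6 +/- sqrt(40))/2, i.e. w ~= 0.1623 or w ~= -6.1623.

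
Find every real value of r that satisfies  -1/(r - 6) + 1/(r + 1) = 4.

r = -0.7404 or r = 5.7404

Multiply both sides by (r - 6)(r + 1):
-(r + 1) + (r - 6) = 4(r - 6)(r + 1).
Expand and collect terms: 4r^2 - 20r - 17 = 0.
By the quadratic formula, r = (20 +/- sqrt(672)) / 8, so r ~= 5.7404 or r ~= -0.7404.
Neither value makes a denominator zero (r != 6, r != -1), so both are valid.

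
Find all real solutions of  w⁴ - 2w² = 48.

w = -2.8284 or w = 2.8284

Let u = w². The equation becomes u² - 2u - 48 = 0.
Factor: (u - 8)(u + 6) = 0, so u = 8 or u = -6.
w² = 8 gives w = ±2·√(2) ≈ ±2.8284.
w² = -6 < 0 has no real solution.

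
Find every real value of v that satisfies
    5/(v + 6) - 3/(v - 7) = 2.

Multiply both sides by (v + 6)(v - 7):
5(v - 7) - 3(v + 6) = 2(v + 6)(v - 7).
Expand and collect terms: 2v² - 4v - 31 = 0.
By the quadratic formula, v = (4 ± √264) / 4, so v ≈ 5.062 or v ≈ -3.062.
Neither value makes a denominator zero (v ≠ -6, v ≠ 7), so both are valid.

v = -3.062 or v = 5.062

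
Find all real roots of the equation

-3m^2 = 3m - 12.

Rearrange to standard form: -3m^2 - 3m + 12 = 0.
Discriminant: (-3)^2 - 4*(-3)*12 = 153.
Quadratic formula: m = (3 +/- sqrt(153)) / (-6).
So m = -sqrt(17)/2 - 1/2 ~= -2.5616 or m = -1/2 + sqrt(17)/2 ~= 1.5616.

m = -2.5616 or m = 1.5616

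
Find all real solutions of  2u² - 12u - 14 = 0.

u = -1 or u = 7

Factor: 2(u - 7)(u + 1) = 0.
So u = 7 or u = -1.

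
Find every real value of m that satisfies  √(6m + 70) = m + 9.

m = -1

Square both sides: 6m + 70 = (m + 9)².
Expand and rearrange: m² + 12m + 11 = 0.
Solving gives m = -1 or m = -11.
Check each candidate in the original equation:
  m = -1: √(64) = 8, while m + 9 = 8 — valid.
  m = -11: √(4) = 2, while m + 9 = -2 — extraneous.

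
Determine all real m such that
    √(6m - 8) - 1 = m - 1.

m = 2 or m = 4

Isolate the radical: √(6m - 8) = m.
Square both sides: 6m - 8 = (m)².
Expand and rearrange: m² - 6m + 8 = 0.
Solving gives m = 4 or m = 2.
Check each candidate in the original equation:
  m = 4: √(16) = 4, while m = 4 — valid.
  m = 2: √(4) = 2, while m = 2 — valid.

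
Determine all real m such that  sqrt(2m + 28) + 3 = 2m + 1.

m = 4

Isolate the radical: sqrt(2m + 28) = 2m - 2.
Square both sides: 2m + 28 = (2m - 2)^2.
Expand and rearrange: 4m^2 - 10m - 24 = 0.
Solving gives m = 4 or m = -1.5.
Check each candidate in the original equation:
  m = 4: sqrt(36) = 6, while 2m - 2 = 6 — valid.
  m = -1.5: sqrt(25) = 5, while 2m - 2 = -5 — extraneous.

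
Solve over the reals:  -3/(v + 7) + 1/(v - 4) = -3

Multiply both sides by (v + 7)(v - 4):
-3(v - 4) + (v + 7) = -3(v + 7)(v - 4).
Expand and collect terms: -3v² - 7v + 65 = 0.
By the quadratic formula, v = (7 ± √829) / -6, so v ≈ -5.9654 or v ≈ 3.6321.
Neither value makes a denominator zero (v ≠ -7, v ≠ 4), so both are valid.

v = -5.9654 or v = 3.6321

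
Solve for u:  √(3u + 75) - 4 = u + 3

u = 2

Isolate the radical: √(3u + 75) = u + 7.
Square both sides: 3u + 75 = (u + 7)².
Expand and rearrange: u² + 11u - 26 = 0.
Solving gives u = 2 or u = -13.
Check each candidate in the original equation:
  u = 2: √(81) = 9, while u + 7 = 9 — valid.
  u = -13: √(36) = 6, while u + 7 = -6 — extraneous.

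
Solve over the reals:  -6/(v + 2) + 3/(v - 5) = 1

v = -6.7823 or v = 6.7823

Multiply both sides by (v + 2)(v - 5):
-6(v - 5) + 3(v + 2) = (v + 2)(v - 5).
Expand and collect terms: v^2 - 46 = 0.
By the quadratic formula, v = (0 +/- sqrt(184)) / 2, so v ~= 6.7823 or v ~= -6.7823.
Neither value makes a denominator zero (v != -2, v != 5), so both are valid.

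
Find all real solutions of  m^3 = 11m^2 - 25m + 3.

Rearrange: m^3 - 11m^2 + 25m - 3 = 0.
Possible rational roots are divisors of -3. Testing m = 3 gives 0, so (m - 3) is a factor.
Divide: m^3 - 11m^2 + 25m - 3 = (m - 3)(m^2 - 8m + 1).
Apply the quadratic formula to m^2 - 8m + 1 = 0: m = (8 +/- sqrt(60))/2, i.e. m ~= 7.873 or m ~= 0.127.

m = 0.127 or m = 3 or m = 7.873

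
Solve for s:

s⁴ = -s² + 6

s = -1.4142 or s = 1.4142

Let u = s². The equation becomes u² + u - 6 = 0.
Factor: (u - 2)(u + 3) = 0, so u = 2 or u = -3.
s² = 2 gives s = ±√(2) ≈ ±1.4142.
s² = -3 < 0 has no real solution.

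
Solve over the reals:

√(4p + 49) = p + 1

Square both sides: 4p + 49 = (p + 1)².
Expand and rearrange: p² - 2p - 48 = 0.
Solving gives p = 8 or p = -6.
Check each candidate in the original equation:
  p = 8: √(81) = 9, while p + 1 = 9 — valid.
  p = -6: √(25) = 5, while p + 1 = -5 — extraneous.

p = 8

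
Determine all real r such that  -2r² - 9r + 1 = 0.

Discriminant: (-9)² − 4·(-2)·1 = 89.
Quadratic formula: r = (9 ± √89) / (-4).
So r = -√(89)/4 - 9/4 ≈ -4.6085 or r = -9/4 + √(89)/4 ≈ 0.1085.

r = -4.6085 or r = 0.1085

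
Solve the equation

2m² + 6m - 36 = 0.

Factor: 2(m - 3)(m + 6) = 0.
So m = 3 or m = -6.

m = -6 or m = 3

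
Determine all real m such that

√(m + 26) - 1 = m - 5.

Isolate the radical: √(m + 26) = m - 4.
Square both sides: m + 26 = (m - 4)².
Expand and rearrange: m² - 9m - 10 = 0.
Solving gives m = 10 or m = -1.
Check each candidate in the original equation:
  m = 10: √(36) = 6, while m - 4 = 6 — valid.
  m = -1: √(25) = 5, while m - 4 = -5 — extraneous.

m = 10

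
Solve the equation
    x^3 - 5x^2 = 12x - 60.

Rearrange: x^3 - 5x^2 - 12x + 60 = 0.
Possible rational roots are divisors of 60. Testing x = 5 gives 0, so (x - 5) is a factor.
Divide: x^3 - 5x^2 - 12x + 60 = (x - 5)(x^2 - 12).
Apply the quadratic formula to x^2 - 12 = 0: x = (0 +/- sqrt(48))/2, i.e. x ~= 3.4641 or x ~= -3.4641.

x = -3.4641 or x = 3.4641 or x = 5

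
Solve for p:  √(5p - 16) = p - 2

Square both sides: 5p - 16 = (p - 2)².
Expand and rearrange: p² - 9p + 20 = 0.
Solving gives p = 5 or p = 4.
Check each candidate in the original equation:
  p = 5: √(9) = 3, while p - 2 = 3 — valid.
  p = 4: √(4) = 2, while p - 2 = 2 — valid.

p = 4 or p = 5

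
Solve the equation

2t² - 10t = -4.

Rearrange to standard form: 2t² - 10t + 4 = 0.
Discriminant: (-10)² − 4·2·4 = 68.
Quadratic formula: t = (10 ± √68) / 4.
So t = √(17)/2 + 5/2 ≈ 4.5616 or t = 5/2 - √(17)/2 ≈ 0.4384.

t = 0.4384 or t = 4.5616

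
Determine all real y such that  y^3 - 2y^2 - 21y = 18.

Rearrange: y^3 - 2y^2 - 21y - 18 = 0.
Possible rational roots are divisors of -18. Testing y = -3 gives 0, so (y + 3) is a factor.
Divide: y^3 - 2y^2 - 21y - 18 = (y + 3)(y^2 - 5y - 6).
Factor the quadratic: y = 6 or y = -1.

y = -3 or y = -1 or y = 6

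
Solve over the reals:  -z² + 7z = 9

z = 1.6972 or z = 5.3028

Rearrange to standard form: -z² + 7z - 9 = 0.
Discriminant: (7)² − 4·(-1)·(-9) = 13.
Quadratic formula: z = (-7 ± √13) / (-2).
So z = 7/2 - √(13)/2 ≈ 1.6972 or z = √(13)/2 + 7/2 ≈ 5.3028.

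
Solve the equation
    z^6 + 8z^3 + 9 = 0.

Let u = z^3. The equation becomes u^2 + 8u + 9 = 0.
By the quadratic formula, u = -4 + sqrt(7) or u = -4 - sqrt(7).
z^3 = -4 + sqrt(7) gives z = -(4 - sqrt(7))^(1/3) ~= -1.1064.
z^3 = -4 - sqrt(7) gives z = -(sqrt(7) + 4)^(1/3) ~= -1.8801.

z = -1.8801 or z = -1.1064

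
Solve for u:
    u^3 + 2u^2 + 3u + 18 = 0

Possible rational roots are divisors of 18. Testing u = -3 gives 0, so (u + 3) is a factor.
Divide: u^3 + 2u^2 + 3u + 18 = (u + 3)(u^2 - u + 6).
The quadratic u^2 - u + 6 has discriminant -23 < 0, so no further real roots.

u = -3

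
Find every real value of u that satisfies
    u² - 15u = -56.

u = 7 or u = 8

Bring every term to one side: u² - 15u + 56 = 0.
Factor: (u - 8)(u - 7) = 0.
So u = 8 or u = 7.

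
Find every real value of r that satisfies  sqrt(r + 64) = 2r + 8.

Square both sides: r + 64 = (2r + 8)^2.
Expand and rearrange: 4r^2 + 31r = 0.
Solving gives r = 0 or r = -7.75.
Check each candidate in the original equation:
  r = 0: sqrt(64) = 8, while 2r + 8 = 8 — valid.
  r = -7.75: sqrt(56.25) = 7.5, while 2r + 8 = -7.5 — extraneous.

r = 0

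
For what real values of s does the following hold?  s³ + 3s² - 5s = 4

s = -4 or s = -0.618 or s = 1.618

Rearrange: s³ + 3s² - 5s - 4 = 0.
Possible rational roots are divisors of -4. Testing s = -4 gives 0, so (s + 4) is a factor.
Divide: s³ + 3s² - 5s - 4 = (s + 4)(s² - s - 1).
Apply the quadratic formula to s² - s - 1 = 0: s = (1 ± √5)/2, i.e. s ≈ 1.618 or s ≈ -0.618.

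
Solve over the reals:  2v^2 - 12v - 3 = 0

Discriminant: (-12)^2 - 4*2*(-3) = 168.
Quadratic formula: v = (12 +/- sqrt(168)) / 4.
So v = 3 + sqrt(42)/2 ~= 6.2404 or v = 3 - sqrt(42)/2 ~= -0.2404.

v = -0.2404 or v = 6.2404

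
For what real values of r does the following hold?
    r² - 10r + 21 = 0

r = 3 or r = 7

Factor: (r - 7)(r - 3) = 0.
So r = 7 or r = 3.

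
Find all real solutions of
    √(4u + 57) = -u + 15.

Square both sides: 4u + 57 = (-u + 15)².
Expand and rearrange: u² - 34u + 168 = 0.
Solving gives u = 28 or u = 6.
Check each candidate in the original equation:
  u = 28: √(169) = 13, while -u + 15 = -13 — extraneous.
  u = 6: √(81) = 9, while -u + 15 = 9 — valid.

u = 6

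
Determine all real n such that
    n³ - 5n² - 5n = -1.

n = -1 or n = 0.1716 or n = 5.8284

Rearrange: n³ - 5n² - 5n + 1 = 0.
Possible rational roots are divisors of 1. Testing n = -1 gives 0, so (n + 1) is a factor.
Divide: n³ - 5n² - 5n + 1 = (n + 1)(n² - 6n + 1).
Apply the quadratic formula to n² - 6n + 1 = 0: n = (6 ± √32)/2, i.e. n ≈ 5.8284 or n ≈ 0.1716.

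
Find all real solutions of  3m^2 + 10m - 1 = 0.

m = -3.4305 or m = 0.0972

Discriminant: (10)^2 - 4*3*(-1) = 112.
Quadratic formula: m = (-10 +/- sqrt(112)) / 6.
So m = -5/3 + 2*sqrt(7)/3 ~= 0.0972 or m = -2*sqrt(7)/3 - 5/3 ~= -3.4305.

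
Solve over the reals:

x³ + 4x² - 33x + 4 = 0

Possible rational roots are divisors of 4. Testing x = 4 gives 0, so (x - 4) is a factor.
Divide: x³ + 4x² - 33x + 4 = (x - 4)(x² + 8x - 1).
Apply the quadratic formula to x² + 8x - 1 = 0: x = (-8 ± √68)/2, i.e. x ≈ 0.1231 or x ≈ -8.1231.

x = -8.1231 or x = 0.1231 or x = 4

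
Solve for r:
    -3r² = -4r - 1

r = -0.2153 or r = 1.5486

Rearrange to standard form: -3r² + 4r + 1 = 0.
Discriminant: (4)² − 4·(-3)·1 = 28.
Quadratic formula: r = (-4 ± √28) / (-6).
So r = 2/3 - √(7)/3 ≈ -0.2153 or r = 2/3 + √(7)/3 ≈ 1.5486.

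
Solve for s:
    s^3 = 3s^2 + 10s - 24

s = -3 or s = 2 or s = 4

Rearrange: s^3 - 3s^2 - 10s + 24 = 0.
Possible rational roots are divisors of 24. Testing s = 4 gives 0, so (s - 4) is a factor.
Divide: s^3 - 3s^2 - 10s + 24 = (s - 4)(s^2 + s - 6).
Factor the quadratic: s = 2 or s = -3.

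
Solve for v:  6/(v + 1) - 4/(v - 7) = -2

v = -3.5208 or v = 8.5208

Multiply both sides by (v + 1)(v - 7):
6(v - 7) - 4(v + 1) = -2(v + 1)(v - 7).
Expand and collect terms: -2v² + 10v + 60 = 0.
By the quadratic formula, v = (-10 ± √580) / -4, so v ≈ -3.5208 or v ≈ 8.5208.
Neither value makes a denominator zero (v ≠ -1, v ≠ 7), so both are valid.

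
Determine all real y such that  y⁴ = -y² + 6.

Let u = y². The equation becomes u² + u - 6 = 0.
Factor: (u + 3)(u - 2) = 0, so u = -3 or u = 2.
y² = -3 < 0 has no real solution.
y² = 2 gives y = ±√(2) ≈ ±1.4142.

y = -1.4142 or y = 1.4142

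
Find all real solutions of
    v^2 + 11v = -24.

v = -8 or v = -3

Bring every term to one side: v^2 + 11v + 24 = 0.
Factor: (v + 3)(v + 8) = 0.
So v = -3 or v = -8.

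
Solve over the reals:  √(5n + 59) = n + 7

n = 1

Square both sides: 5n + 59 = (n + 7)².
Expand and rearrange: n² + 9n - 10 = 0.
Solving gives n = 1 or n = -10.
Check each candidate in the original equation:
  n = 1: √(64) = 8, while n + 7 = 8 — valid.
  n = -10: √(9) = 3, while n + 7 = -3 — extraneous.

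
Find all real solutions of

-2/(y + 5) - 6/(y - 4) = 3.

Multiply both sides by (y + 5)(y - 4):
-2(y - 4) - 6(y + 5) = 3(y + 5)(y - 4).
Expand and collect terms: 3y² + 11y - 38 = 0.
By the quadratic formula, y = (-11 ± √577) / 6, so y ≈ 2.1701 or y ≈ -5.8368.
Neither value makes a denominator zero (y ≠ -5, y ≠ 4), so both are valid.

y = -5.8368 or y = 2.1701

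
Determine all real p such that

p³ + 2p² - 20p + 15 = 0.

Possible rational roots are divisors of 15. Testing p = 3 gives 0, so (p - 3) is a factor.
Divide: p³ + 2p² - 20p + 15 = (p - 3)(p² + 5p - 5).
Apply the quadratic formula to p² + 5p - 5 = 0: p = (-5 ± √45)/2, i.e. p ≈ 0.8541 or p ≈ -5.8541.

p = -5.8541 or p = 0.8541 or p = 3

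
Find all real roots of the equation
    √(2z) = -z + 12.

z = 8

Square both sides: 2z = (-z + 12)².
Expand and rearrange: z² - 26z + 144 = 0.
Solving gives z = 18 or z = 8.
Check each candidate in the original equation:
  z = 18: √(36) = 6, while -z + 12 = -6 — extraneous.
  z = 8: √(16) = 4, while -z + 12 = 4 — valid.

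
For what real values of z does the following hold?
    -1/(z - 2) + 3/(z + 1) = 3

Multiply both sides by (z - 2)(z + 1):
-(z + 1) + 3(z - 2) = 3(z - 2)(z + 1).
Expand and collect terms: 3z² - 5z + 1 = 0.
By the quadratic formula, z = (5 ± √13) / 6, so z ≈ 1.4343 or z ≈ 0.2324.
Neither value makes a denominator zero (z ≠ 2, z ≠ -1), so both are valid.

z = 0.2324 or z = 1.4343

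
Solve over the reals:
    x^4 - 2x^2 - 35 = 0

x = -2.6458 or x = 2.6458

Let u = x^2. The equation becomes u^2 - 2u - 35 = 0.
Factor: (u - 7)(u + 5) = 0, so u = 7 or u = -5.
x^2 = 7 gives x = +/-sqrt(7) ~= +/-2.6458.
x^2 = -5 < 0 has no real solution.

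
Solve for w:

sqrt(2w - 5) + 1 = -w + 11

Isolate the radical: sqrt(2w - 5) = -w + 10.
Square both sides: 2w - 5 = (-w + 10)^2.
Expand and rearrange: w^2 - 22w + 105 = 0.
Solving gives w = 15 or w = 7.
Check each candidate in the original equation:
  w = 15: sqrt(25) = 5, while -w + 10 = -5 — extraneous.
  w = 7: sqrt(9) = 3, while -w + 10 = 3 — valid.

w = 7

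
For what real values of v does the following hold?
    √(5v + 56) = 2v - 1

v = 5

Square both sides: 5v + 56 = (2v - 1)².
Expand and rearrange: 4v² - 9v - 55 = 0.
Solving gives v = 5 or v = -2.75.
Check each candidate in the original equation:
  v = 5: √(81) = 9, while 2v - 1 = 9 — valid.
  v = -2.75: √(42.25) = 6.5, while 2v - 1 = -6.5 — extraneous.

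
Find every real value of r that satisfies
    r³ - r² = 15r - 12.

Rearrange: r³ - r² - 15r + 12 = 0.
Possible rational roots are divisors of 12. Testing r = 4 gives 0, so (r - 4) is a factor.
Divide: r³ - r² - 15r + 12 = (r - 4)(r² + 3r - 3).
Apply the quadratic formula to r² + 3r - 3 = 0: r = (-3 ± √21)/2, i.e. r ≈ 0.7913 or r ≈ -3.7913.

r = -3.7913 or r = 0.7913 or r = 4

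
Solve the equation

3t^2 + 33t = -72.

Bring every term to one side: 3t^2 + 33t + 72 = 0.
Factor: 3(t + 8)(t + 3) = 0.
So t = -8 or t = -3.

t = -8 or t = -3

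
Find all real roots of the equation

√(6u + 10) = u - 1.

u = 9

Square both sides: 6u + 10 = (u - 1)².
Expand and rearrange: u² - 8u - 9 = 0.
Solving gives u = 9 or u = -1.
Check each candidate in the original equation:
  u = 9: √(64) = 8, while u - 1 = 8 — valid.
  u = -1: √(4) = 2, while u - 1 = -2 — extraneous.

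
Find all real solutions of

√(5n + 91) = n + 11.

Square both sides: 5n + 91 = (n + 11)².
Expand and rearrange: n² + 17n + 30 = 0.
Solving gives n = -2 or n = -15.
Check each candidate in the original equation:
  n = -2: √(81) = 9, while n + 11 = 9 — valid.
  n = -15: √(16) = 4, while n + 11 = -4 — extraneous.

n = -2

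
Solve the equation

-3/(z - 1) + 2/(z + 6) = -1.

Multiply both sides by (z - 1)(z + 6):
-3(z + 6) + 2(z - 1) = -(z - 1)(z + 6).
Expand and collect terms: -z² - 4z + 26 = 0.
By the quadratic formula, z = (4 ± √120) / -2, so z ≈ -7.4772 or z ≈ 3.4772.
Neither value makes a denominator zero (z ≠ 1, z ≠ -6), so both are valid.

z = -7.4772 or z = 3.4772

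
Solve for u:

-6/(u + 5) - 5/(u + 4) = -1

Multiply both sides by (u + 5)(u + 4):
-6(u + 4) - 5(u + 5) = -(u + 5)(u + 4).
Expand and collect terms: -u² + 2u + 29 = 0.
By the quadratic formula, u = (-2 ± √120) / -2, so u ≈ -4.4772 or u ≈ 6.4772.
Neither value makes a denominator zero (u ≠ -5, u ≠ -4), so both are valid.

u = -4.4772 or u = 6.4772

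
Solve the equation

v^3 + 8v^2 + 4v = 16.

v = -7.1231 or v = -2 or v = 1.1231

Rearrange: v^3 + 8v^2 + 4v - 16 = 0.
Possible rational roots are divisors of -16. Testing v = -2 gives 0, so (v + 2) is a factor.
Divide: v^3 + 8v^2 + 4v - 16 = (v + 2)(v^2 + 6v - 8).
Apply the quadratic formula to v^2 + 6v - 8 = 0: v = (-6 +/- sqrt(68))/2, i.e. v ~= 1.1231 or v ~= -7.1231.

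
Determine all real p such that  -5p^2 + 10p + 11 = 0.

p = -0.7889 or p = 2.7889

Discriminant: (10)^2 - 4*(-5)*11 = 320.
Quadratic formula: p = (-10 +/- sqrt(320)) / (-10).
So p = 1 - 4*sqrt(5)/5 ~= -0.7889 or p = 1 + 4*sqrt(5)/5 ~= 2.7889.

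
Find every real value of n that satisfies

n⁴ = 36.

Let u = n². The equation becomes u² - 36 = 0.
Factor: (u - 6)(u + 6) = 0, so u = 6 or u = -6.
n² = 6 gives n = ±√(6) ≈ ±2.4495.
n² = -6 < 0 has no real solution.

n = -2.4495 or n = 2.4495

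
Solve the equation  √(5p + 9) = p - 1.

Square both sides: 5p + 9 = (p - 1)².
Expand and rearrange: p² - 7p - 8 = 0.
Solving gives p = 8 or p = -1.
Check each candidate in the original equation:
  p = 8: √(49) = 7, while p - 1 = 7 — valid.
  p = -1: √(4) = 2, while p - 1 = -2 — extraneous.

p = 8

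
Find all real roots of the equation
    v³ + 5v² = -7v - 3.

v = -3 or v = -1

Rearrange: v³ + 5v² + 7v + 3 = 0.
Possible rational roots are divisors of 3. Testing v = -3 gives 0, so (v + 3) is a factor.
Divide: v³ + 5v² + 7v + 3 = (v + 3)(v² + 2v + 1).
The quadratic has the repeated root v = -1.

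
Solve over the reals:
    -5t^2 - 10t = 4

Rearrange to standard form: -5t^2 - 10t - 4 = 0.
Discriminant: (-10)^2 - 4*(-5)*(-4) = 20.
Quadratic formula: t = (10 +/- sqrt(20)) / (-10).
So t = -1 - sqrt(5)/5 ~= -1.4472 or t = -1 + sqrt(5)/5 ~= -0.5528.

t = -1.4472 or t = -0.5528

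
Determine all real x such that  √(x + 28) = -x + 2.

x = -3

Square both sides: x + 28 = (-x + 2)².
Expand and rearrange: x² - 5x - 24 = 0.
Solving gives x = 8 or x = -3.
Check each candidate in the original equation:
  x = 8: √(36) = 6, while -x + 2 = -6 — extraneous.
  x = -3: √(25) = 5, while -x + 2 = 5 — valid.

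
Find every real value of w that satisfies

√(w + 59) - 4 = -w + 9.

Isolate the radical: √(w + 59) = -w + 13.
Square both sides: w + 59 = (-w + 13)².
Expand and rearrange: w² - 27w + 110 = 0.
Solving gives w = 22 or w = 5.
Check each candidate in the original equation:
  w = 22: √(81) = 9, while -w + 13 = -9 — extraneous.
  w = 5: √(64) = 8, while -w + 13 = 8 — valid.

w = 5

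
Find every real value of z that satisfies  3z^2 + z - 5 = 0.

Discriminant: (1)^2 - 4*3*(-5) = 61.
Quadratic formula: z = (-1 +/- sqrt(61)) / 6.
So z = -1/6 + sqrt(61)/6 ~= 1.135 or z = -sqrt(61)/6 - 1/6 ~= -1.4684.

z = -1.4684 or z = 1.135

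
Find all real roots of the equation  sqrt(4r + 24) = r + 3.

Square both sides: 4r + 24 = (r + 3)^2.
Expand and rearrange: r^2 + 2r - 15 = 0.
Solving gives r = 3 or r = -5.
Check each candidate in the original equation:
  r = 3: sqrt(36) = 6, while r + 3 = 6 — valid.
  r = -5: sqrt(4) = 2, while r + 3 = -2 — extraneous.

r = 3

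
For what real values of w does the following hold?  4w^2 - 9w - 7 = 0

w = -0.6116 or w = 2.8616

Discriminant: (-9)^2 - 4*4*(-7) = 193.
Quadratic formula: w = (9 +/- sqrt(193)) / 8.
So w = 9/8 + sqrt(193)/8 ~= 2.8616 or w = 9/8 - sqrt(193)/8 ~= -0.6116.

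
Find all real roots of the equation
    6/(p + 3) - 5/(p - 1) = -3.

Multiply both sides by (p + 3)(p - 1):
6(p - 1) - 5(p + 3) = -3(p + 3)(p - 1).
Expand and collect terms: -3p^2 - 7p + 30 = 0.
By the quadratic formula, p = (7 +/- sqrt(409)) / -6, so p ~= -4.5373 or p ~= 2.204.
Neither value makes a denominator zero (p != -3, p != 1), so both are valid.

p = -4.5373 or p = 2.204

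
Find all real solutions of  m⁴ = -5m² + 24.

Let u = m². The equation becomes u² + 5u - 24 = 0.
Factor: (u + 8)(u - 3) = 0, so u = -8 or u = 3.
m² = -8 < 0 has no real solution.
m² = 3 gives m = ±√(3) ≈ ±1.7321.

m = -1.7321 or m = 1.7321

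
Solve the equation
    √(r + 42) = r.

r = 7

Square both sides: r + 42 = (r)².
Expand and rearrange: r² - r - 42 = 0.
Solving gives r = 7 or r = -6.
Check each candidate in the original equation:
  r = 7: √(49) = 7, while r = 7 — valid.
  r = -6: √(36) = 6, while r = -6 — extraneous.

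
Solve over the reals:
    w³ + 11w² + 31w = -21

Rearrange: w³ + 11w² + 31w + 21 = 0.
Possible rational roots are divisors of 21. Testing w = -3 gives 0, so (w + 3) is a factor.
Divide: w³ + 11w² + 31w + 21 = (w + 3)(w² + 8w + 7).
Factor the quadratic: w = -1 or w = -7.

w = -7 or w = -3 or w = -1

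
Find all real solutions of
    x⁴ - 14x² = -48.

x = -2.8284 or x = -2.4495 or x = 2.4495 or x = 2.8284

Let u = x². The equation becomes u² - 14u + 48 = 0.
Factor: (u - 8)(u - 6) = 0, so u = 8 or u = 6.
x² = 8 gives x = ±2·√(2) ≈ ±2.8284.
x² = 6 gives x = ±√(6) ≈ ±2.4495.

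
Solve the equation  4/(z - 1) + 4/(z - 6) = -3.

z = -0.6667 or z = 5

Multiply both sides by (z - 1)(z - 6):
4(z - 6) + 4(z - 1) = -3(z - 1)(z - 6).
Expand and collect terms: -3z² + 13z + 10 = 0.
Factor or apply the quadratic formula: z = -0.6667 or z = 5.
Neither value makes a denominator zero (z ≠ 1, z ≠ 6), so both are valid.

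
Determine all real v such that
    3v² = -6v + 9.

v = -3 or v = 1

Bring every term to one side: 3v² + 6v - 9 = 0.
Factor: 3(v + 3)(v - 1) = 0.
So v = -3 or v = 1.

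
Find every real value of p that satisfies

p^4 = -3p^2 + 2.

Let u = p^2. The equation becomes u^2 + 3u - 2 = 0.
By the quadratic formula, u = -3/2 + sqrt(17)/2 or u = -sqrt(17)/2 - 3/2.
p^2 = -3/2 + sqrt(17)/2 gives p = +/-sqrt(-3/2 + sqrt(17)/2) ~= +/-0.7494.
p^2 = -sqrt(17)/2 - 3/2 < 0 has no real solution.

p = -0.7494 or p = 0.7494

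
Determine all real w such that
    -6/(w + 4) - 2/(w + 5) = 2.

Multiply both sides by (w + 4)(w + 5):
-6(w + 5) - 2(w + 4) = 2(w + 4)(w + 5).
Expand and collect terms: 2w^2 + 26w + 78 = 0.
By the quadratic formula, w = (-26 +/- sqrt(52)) / 4, so w ~= -4.6972 or w ~= -8.3028.
Neither value makes a denominator zero (w != -4, w != -5), so both are valid.

w = -8.3028 or w = -4.6972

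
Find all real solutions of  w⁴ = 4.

Let u = w². The equation becomes u² - 4 = 0.
Factor: (u - 2)(u + 2) = 0, so u = 2 or u = -2.
w² = 2 gives w = ±√(2) ≈ ±1.4142.
w² = -2 < 0 has no real solution.

w = -1.4142 or w = 1.4142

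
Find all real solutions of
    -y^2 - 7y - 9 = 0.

y = -5.3028 or y = -1.6972

Discriminant: (-7)^2 - 4*(-1)*(-9) = 13.
Quadratic formula: y = (7 +/- sqrt(13)) / (-2).
So y = -7/2 - sqrt(13)/2 ~= -5.3028 or y = -7/2 + sqrt(13)/2 ~= -1.6972.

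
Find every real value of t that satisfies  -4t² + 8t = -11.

Rearrange to standard form: -4t² + 8t + 11 = 0.
Discriminant: (8)² − 4·(-4)·11 = 240.
Quadratic formula: t = (-8 ± √240) / (-8).
So t = 1 - √(15)/2 ≈ -0.9365 or t = 1 + √(15)/2 ≈ 2.9365.

t = -0.9365 or t = 2.9365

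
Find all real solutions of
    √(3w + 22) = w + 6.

Square both sides: 3w + 22 = (w + 6)².
Expand and rearrange: w² + 9w + 14 = 0.
Solving gives w = -2 or w = -7.
Check each candidate in the original equation:
  w = -2: √(16) = 4, while w + 6 = 4 — valid.
  w = -7: √(1) = 1, while w + 6 = -1 — extraneous.

w = -2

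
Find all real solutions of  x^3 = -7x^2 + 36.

Rearrange: x^3 + 7x^2 - 36 = 0.
Possible rational roots are divisors of -36. Testing x = -3 gives 0, so (x + 3) is a factor.
Divide: x^3 + 7x^2 - 36 = (x + 3)(x^2 + 4x - 12).
Factor the quadratic: x = 2 or x = -6.

x = -6 or x = -3 or x = 2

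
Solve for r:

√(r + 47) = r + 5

r = 2

Square both sides: r + 47 = (r + 5)².
Expand and rearrange: r² + 9r - 22 = 0.
Solving gives r = 2 or r = -11.
Check each candidate in the original equation:
  r = 2: √(49) = 7, while r + 5 = 7 — valid.
  r = -11: √(36) = 6, while r + 5 = -6 — extraneous.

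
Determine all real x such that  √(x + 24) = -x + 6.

Square both sides: x + 24 = (-x + 6)².
Expand and rearrange: x² - 13x + 12 = 0.
Solving gives x = 12 or x = 1.
Check each candidate in the original equation:
  x = 12: √(36) = 6, while -x + 6 = -6 — extraneous.
  x = 1: √(25) = 5, while -x + 6 = 5 — valid.

x = 1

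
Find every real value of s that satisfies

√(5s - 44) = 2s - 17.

s = 9 or s = 9.25

Square both sides: 5s - 44 = (2s - 17)².
Expand and rearrange: 4s² - 73s + 333 = 0.
Solving gives s = 9.25 or s = 9.
Check each candidate in the original equation:
  s = 9.25: √(2.25) = 1.5, while 2s - 17 = 1.5 — valid.
  s = 9: √(1) = 1, while 2s - 17 = 1 — valid.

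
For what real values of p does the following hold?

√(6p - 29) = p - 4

Square both sides: 6p - 29 = (p - 4)².
Expand and rearrange: p² - 14p + 45 = 0.
Solving gives p = 9 or p = 5.
Check each candidate in the original equation:
  p = 9: √(25) = 5, while p - 4 = 5 — valid.
  p = 5: √(1) = 1, while p - 4 = 1 — valid.

p = 5 or p = 9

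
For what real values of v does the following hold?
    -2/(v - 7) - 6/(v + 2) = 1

v = -8.8655 or v = 5.8655

Multiply both sides by (v - 7)(v + 2):
-2(v + 2) - 6(v - 7) = (v - 7)(v + 2).
Expand and collect terms: v^2 + 3v - 52 = 0.
By the quadratic formula, v = (-3 +/- sqrt(217)) / 2, so v ~= 5.8655 or v ~= -8.8655.
Neither value makes a denominator zero (v != 7, v != -2), so both are valid.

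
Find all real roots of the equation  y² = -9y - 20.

y = -5 or y = -4

Bring every term to one side: y² + 9y + 20 = 0.
Factor: (y + 4)(y + 5) = 0.
So y = -4 or y = -5.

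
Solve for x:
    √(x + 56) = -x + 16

Square both sides: x + 56 = (-x + 16)².
Expand and rearrange: x² - 33x + 200 = 0.
Solving gives x = 25 or x = 8.
Check each candidate in the original equation:
  x = 25: √(81) = 9, while -x + 16 = -9 — extraneous.
  x = 8: √(64) = 8, while -x + 16 = 8 — valid.

x = 8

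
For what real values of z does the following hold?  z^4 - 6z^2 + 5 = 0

z = -2.2361 or z = -1 or z = 1 or z = 2.2361

Let u = z^2. The equation becomes u^2 - 6u + 5 = 0.
Factor: (u - 5)(u - 1) = 0, so u = 5 or u = 1.
z^2 = 5 gives z = +/-sqrt(5) ~= +/-2.2361.
z^2 = 1 gives z = +/-1.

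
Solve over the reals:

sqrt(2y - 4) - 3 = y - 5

y = 2 or y = 4

Isolate the radical: sqrt(2y - 4) = y - 2.
Square both sides: 2y - 4 = (y - 2)^2.
Expand and rearrange: y^2 - 6y + 8 = 0.
Solving gives y = 4 or y = 2.
Check each candidate in the original equation:
  y = 4: sqrt(4) = 2, while y - 2 = 2 — valid.
  y = 2: sqrt(0) = 0, while y - 2 = 0 — valid.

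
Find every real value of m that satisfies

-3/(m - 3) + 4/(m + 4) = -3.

Multiply both sides by (m - 3)(m + 4):
-3(m + 4) + 4(m - 3) = -3(m - 3)(m + 4).
Expand and collect terms: -3m^2 - 4m + 60 = 0.
By the quadratic formula, m = (4 +/- sqrt(736)) / -6, so m ~= -5.1882 or m ~= 3.8549.
Neither value makes a denominator zero (m != 3, m != -4), so both are valid.

m = -5.1882 or m = 3.8549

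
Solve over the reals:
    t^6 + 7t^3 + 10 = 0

t = -1.71 or t = -1.2599

Let u = t^3. The equation becomes u^2 + 7u + 10 = 0.
Factor: (u + 5)(u + 2) = 0, so u = -5 or u = -2.
t^3 = -5 gives t = -(5)^(1/3) ~= -1.71.
t^3 = -2 gives t = -(2)^(1/3) ~= -1.2599.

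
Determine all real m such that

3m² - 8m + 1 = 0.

Discriminant: (-8)² − 4·3·1 = 52.
Quadratic formula: m = (8 ± √52) / 6.
So m = √(13)/3 + 4/3 ≈ 2.5352 or m = 4/3 - √(13)/3 ≈ 0.1315.

m = 0.1315 or m = 2.5352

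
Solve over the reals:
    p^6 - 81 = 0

Let u = p^3. The equation becomes u^2 - 81 = 0.
Factor: (u - 9)(u + 9) = 0, so u = 9 or u = -9.
p^3 = 9 gives p = (9)^(1/3) ~= 2.0801.
p^3 = -9 gives p = -(9)^(1/3) ~= -2.0801.

p = -2.0801 or p = 2.0801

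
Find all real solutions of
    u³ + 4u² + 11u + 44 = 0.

u = -4

Possible rational roots are divisors of 44. Testing u = -4 gives 0, so (u + 4) is a factor.
Divide: u³ + 4u² + 11u + 44 = (u + 4)(u² + 11).
The quadratic u² + 11 has discriminant -44 < 0, so no further real roots.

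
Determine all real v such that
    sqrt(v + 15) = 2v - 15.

v = 10

Square both sides: v + 15 = (2v - 15)^2.
Expand and rearrange: 4v^2 - 61v + 210 = 0.
Solving gives v = 10 or v = 5.25.
Check each candidate in the original equation:
  v = 10: sqrt(25) = 5, while 2v - 15 = 5 — valid.
  v = 5.25: sqrt(20.25) = 4.5, while 2v - 15 = -4.5 — extraneous.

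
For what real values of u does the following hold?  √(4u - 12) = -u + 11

Square both sides: 4u - 12 = (-u + 11)².
Expand and rearrange: u² - 26u + 133 = 0.
Solving gives u = 19 or u = 7.
Check each candidate in the original equation:
  u = 19: √(64) = 8, while -u + 11 = -8 — extraneous.
  u = 7: √(16) = 4, while -u + 11 = 4 — valid.

u = 7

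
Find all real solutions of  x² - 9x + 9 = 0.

x = 1.1459 or x = 7.8541

Discriminant: (-9)² − 4·1·9 = 45.
Quadratic formula: x = (9 ± √45) / 2.
So x = 3·√(5)/2 + 9/2 ≈ 7.8541 or x = 9/2 - 3·√(5)/2 ≈ 1.1459.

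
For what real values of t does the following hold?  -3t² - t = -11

t = -2.0888 or t = 1.7554

Rearrange to standard form: -3t² - t + 11 = 0.
Discriminant: (-1)² − 4·(-3)·11 = 133.
Quadratic formula: t = (1 ± √133) / (-6).
So t = -√(133)/6 - 1/6 ≈ -2.0888 or t = -1/6 + √(133)/6 ≈ 1.7554.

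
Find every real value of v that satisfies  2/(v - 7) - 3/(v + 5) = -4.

v = -4.215 or v = 6.465

Multiply both sides by (v - 7)(v + 5):
2(v + 5) - 3(v - 7) = -4(v - 7)(v + 5).
Expand and collect terms: -4v^2 + 9v + 109 = 0.
By the quadratic formula, v = (-9 +/- sqrt(1825)) / -8, so v ~= -4.215 or v ~= 6.465.
Neither value makes a denominator zero (v != 7, v != -5), so both are valid.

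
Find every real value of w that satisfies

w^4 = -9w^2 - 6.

Let u = w^2. The equation becomes u^2 + 9u + 6 = 0.
By the quadratic formula, u = -9/2 + sqrt(57)/2 or u = -9/2 - sqrt(57)/2.
w^2 = -9/2 + sqrt(57)/2 < 0 has no real solution.
w^2 = -9/2 - sqrt(57)/2 < 0 has no real solution.

No real solutions.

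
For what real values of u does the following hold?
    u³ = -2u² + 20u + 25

u = -5 or u = -1.1926 or u = 4.1926

Rearrange: u³ + 2u² - 20u - 25 = 0.
Possible rational roots are divisors of -25. Testing u = -5 gives 0, so (u + 5) is a factor.
Divide: u³ + 2u² - 20u - 25 = (u + 5)(u² - 3u - 5).
Apply the quadratic formula to u² - 3u - 5 = 0: u = (3 ± √29)/2, i.e. u ≈ 4.1926 or u ≈ -1.1926.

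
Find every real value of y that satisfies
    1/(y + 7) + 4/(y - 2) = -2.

y = -7.631 or y = 0.131

Multiply both sides by (y + 7)(y - 2):
(y - 2) + 4(y + 7) = -2(y + 7)(y - 2).
Expand and collect terms: -2y^2 - 15y + 2 = 0.
By the quadratic formula, y = (15 +/- sqrt(241)) / -4, so y ~= -7.631 or y ~= 0.131.
Neither value makes a denominator zero (y != -7, y != 2), so both are valid.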